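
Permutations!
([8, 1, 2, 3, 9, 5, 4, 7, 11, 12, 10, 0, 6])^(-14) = [8, 1, 2, 3, 12, 5, 9, 7, 11, 6, 10, 0, 4]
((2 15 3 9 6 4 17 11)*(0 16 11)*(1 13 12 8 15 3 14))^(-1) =((0 16 11 2 3 9 6 4 17)(1 13 12 8 15 14))^(-1) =(0 17 4 6 9 3 2 11 16)(1 14 15 8 12 13)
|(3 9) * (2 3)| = |(2 3 9)| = 3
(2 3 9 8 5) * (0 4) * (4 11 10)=[11, 1, 3, 9, 0, 2, 6, 7, 5, 8, 4, 10]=(0 11 10 4)(2 3 9 8 5)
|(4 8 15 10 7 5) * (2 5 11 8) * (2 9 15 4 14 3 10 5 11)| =11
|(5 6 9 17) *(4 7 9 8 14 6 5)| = |(4 7 9 17)(6 8 14)| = 12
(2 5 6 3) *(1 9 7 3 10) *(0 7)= (0 7 3 2 5 6 10 1 9)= [7, 9, 5, 2, 4, 6, 10, 3, 8, 0, 1]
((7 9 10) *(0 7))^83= (0 10 9 7)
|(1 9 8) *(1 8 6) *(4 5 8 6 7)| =|(1 9 7 4 5 8 6)| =7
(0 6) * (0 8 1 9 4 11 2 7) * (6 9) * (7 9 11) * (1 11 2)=(0 2 9 4 7)(1 6 8 11)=[2, 6, 9, 3, 7, 5, 8, 0, 11, 4, 10, 1]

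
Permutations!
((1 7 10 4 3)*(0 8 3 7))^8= ((0 8 3 1)(4 7 10))^8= (4 10 7)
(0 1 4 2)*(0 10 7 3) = [1, 4, 10, 0, 2, 5, 6, 3, 8, 9, 7] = (0 1 4 2 10 7 3)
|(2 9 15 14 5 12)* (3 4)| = |(2 9 15 14 5 12)(3 4)| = 6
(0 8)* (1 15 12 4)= (0 8)(1 15 12 4)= [8, 15, 2, 3, 1, 5, 6, 7, 0, 9, 10, 11, 4, 13, 14, 12]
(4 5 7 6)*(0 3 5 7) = (0 3 5)(4 7 6) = [3, 1, 2, 5, 7, 0, 4, 6]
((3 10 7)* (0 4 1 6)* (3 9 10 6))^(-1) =(0 6 3 1 4)(7 10 9)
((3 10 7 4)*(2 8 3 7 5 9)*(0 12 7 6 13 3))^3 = ((0 12 7 4 6 13 3 10 5 9 2 8))^3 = (0 4 3 9)(2 12 6 10)(5 8 7 13)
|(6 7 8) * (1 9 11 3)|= 12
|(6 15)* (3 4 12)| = 6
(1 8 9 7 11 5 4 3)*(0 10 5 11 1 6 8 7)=(11)(0 10 5 4 3 6 8 9)(1 7)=[10, 7, 2, 6, 3, 4, 8, 1, 9, 0, 5, 11]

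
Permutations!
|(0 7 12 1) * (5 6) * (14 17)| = |(0 7 12 1)(5 6)(14 17)| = 4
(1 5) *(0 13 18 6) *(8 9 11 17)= [13, 5, 2, 3, 4, 1, 0, 7, 9, 11, 10, 17, 12, 18, 14, 15, 16, 8, 6]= (0 13 18 6)(1 5)(8 9 11 17)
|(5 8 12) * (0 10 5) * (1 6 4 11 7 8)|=10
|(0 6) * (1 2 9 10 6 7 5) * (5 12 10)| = 20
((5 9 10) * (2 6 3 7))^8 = (5 10 9)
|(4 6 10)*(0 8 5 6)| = 6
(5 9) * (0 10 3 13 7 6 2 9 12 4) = [10, 1, 9, 13, 0, 12, 2, 6, 8, 5, 3, 11, 4, 7] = (0 10 3 13 7 6 2 9 5 12 4)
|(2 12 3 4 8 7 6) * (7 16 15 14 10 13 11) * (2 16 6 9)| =|(2 12 3 4 8 6 16 15 14 10 13 11 7 9)| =14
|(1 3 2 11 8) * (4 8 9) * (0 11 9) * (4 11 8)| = |(0 8 1 3 2 9 11)| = 7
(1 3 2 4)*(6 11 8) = (1 3 2 4)(6 11 8) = [0, 3, 4, 2, 1, 5, 11, 7, 6, 9, 10, 8]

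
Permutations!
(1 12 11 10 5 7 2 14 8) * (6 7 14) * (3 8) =(1 12 11 10 5 14 3 8)(2 6 7) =[0, 12, 6, 8, 4, 14, 7, 2, 1, 9, 5, 10, 11, 13, 3]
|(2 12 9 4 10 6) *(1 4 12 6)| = 6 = |(1 4 10)(2 6)(9 12)|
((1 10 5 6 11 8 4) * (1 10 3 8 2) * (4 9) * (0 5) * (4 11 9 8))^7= ((0 5 6 9 11 2 1 3 4 10))^7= (0 3 11 5 4 2 6 10 1 9)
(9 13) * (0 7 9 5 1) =(0 7 9 13 5 1) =[7, 0, 2, 3, 4, 1, 6, 9, 8, 13, 10, 11, 12, 5]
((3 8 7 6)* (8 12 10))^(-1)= (3 6 7 8 10 12)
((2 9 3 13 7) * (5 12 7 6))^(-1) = ((2 9 3 13 6 5 12 7))^(-1) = (2 7 12 5 6 13 3 9)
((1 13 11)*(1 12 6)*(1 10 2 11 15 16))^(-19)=(1 13 15 16)(2 11 12 6 10)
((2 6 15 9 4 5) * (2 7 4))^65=((2 6 15 9)(4 5 7))^65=(2 6 15 9)(4 7 5)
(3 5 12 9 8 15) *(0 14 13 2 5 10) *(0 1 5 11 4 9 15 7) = (0 14 13 2 11 4 9 8 7)(1 5 12 15 3 10) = [14, 5, 11, 10, 9, 12, 6, 0, 7, 8, 1, 4, 15, 2, 13, 3]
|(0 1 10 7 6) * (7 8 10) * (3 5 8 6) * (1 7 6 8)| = |(0 7 3 5 1 6)(8 10)| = 6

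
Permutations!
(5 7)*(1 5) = [0, 5, 2, 3, 4, 7, 6, 1] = (1 5 7)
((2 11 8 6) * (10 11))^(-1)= (2 6 8 11 10)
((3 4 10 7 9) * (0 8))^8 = (3 7 4 9 10)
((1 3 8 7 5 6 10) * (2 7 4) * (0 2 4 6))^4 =(1 10 6 8 3) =((0 2 7 5)(1 3 8 6 10))^4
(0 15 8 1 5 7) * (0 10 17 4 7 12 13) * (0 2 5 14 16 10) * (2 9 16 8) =(0 15 2 5 12 13 9 16 10 17 4 7)(1 14 8) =[15, 14, 5, 3, 7, 12, 6, 0, 1, 16, 17, 11, 13, 9, 8, 2, 10, 4]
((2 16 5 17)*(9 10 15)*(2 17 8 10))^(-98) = (17)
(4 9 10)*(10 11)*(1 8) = (1 8)(4 9 11 10) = [0, 8, 2, 3, 9, 5, 6, 7, 1, 11, 4, 10]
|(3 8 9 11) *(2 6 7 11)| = |(2 6 7 11 3 8 9)| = 7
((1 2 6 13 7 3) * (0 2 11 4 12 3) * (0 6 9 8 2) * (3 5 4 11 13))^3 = ((1 13 7 6 3)(2 9 8)(4 12 5))^3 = (1 6 13 3 7)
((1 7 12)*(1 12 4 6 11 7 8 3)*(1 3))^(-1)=(12)(1 8)(4 7 11 6)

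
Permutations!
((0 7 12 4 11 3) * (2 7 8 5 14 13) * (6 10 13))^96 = ((0 8 5 14 6 10 13 2 7 12 4 11 3))^96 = (0 10 4 5 2 3 6 12 8 13 11 14 7)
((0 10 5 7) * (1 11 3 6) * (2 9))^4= (11)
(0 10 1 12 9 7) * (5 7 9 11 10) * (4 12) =(0 5 7)(1 4 12 11 10) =[5, 4, 2, 3, 12, 7, 6, 0, 8, 9, 1, 10, 11]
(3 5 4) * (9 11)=(3 5 4)(9 11)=[0, 1, 2, 5, 3, 4, 6, 7, 8, 11, 10, 9]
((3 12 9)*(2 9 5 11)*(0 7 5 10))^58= ((0 7 5 11 2 9 3 12 10))^58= (0 2 10 11 12 5 3 7 9)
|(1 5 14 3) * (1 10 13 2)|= 7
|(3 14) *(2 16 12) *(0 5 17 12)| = 6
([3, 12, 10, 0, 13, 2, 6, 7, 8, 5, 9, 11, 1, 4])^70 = [0, 1, 9, 3, 4, 10, 6, 7, 8, 2, 5, 11, 12, 13]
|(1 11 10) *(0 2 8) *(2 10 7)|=|(0 10 1 11 7 2 8)|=7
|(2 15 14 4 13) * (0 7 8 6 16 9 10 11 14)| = 13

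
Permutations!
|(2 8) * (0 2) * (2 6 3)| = |(0 6 3 2 8)| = 5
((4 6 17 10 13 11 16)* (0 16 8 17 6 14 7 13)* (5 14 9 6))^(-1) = (0 10 17 8 11 13 7 14 5 6 9 4 16)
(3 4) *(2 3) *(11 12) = (2 3 4)(11 12) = [0, 1, 3, 4, 2, 5, 6, 7, 8, 9, 10, 12, 11]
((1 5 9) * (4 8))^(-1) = ((1 5 9)(4 8))^(-1) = (1 9 5)(4 8)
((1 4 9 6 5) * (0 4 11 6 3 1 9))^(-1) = ((0 4)(1 11 6 5 9 3))^(-1) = (0 4)(1 3 9 5 6 11)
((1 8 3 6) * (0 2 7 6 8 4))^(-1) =(0 4 1 6 7 2)(3 8)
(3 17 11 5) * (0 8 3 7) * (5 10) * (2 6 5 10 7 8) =(0 2 6 5 8 3 17 11 7) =[2, 1, 6, 17, 4, 8, 5, 0, 3, 9, 10, 7, 12, 13, 14, 15, 16, 11]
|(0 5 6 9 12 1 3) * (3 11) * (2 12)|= 9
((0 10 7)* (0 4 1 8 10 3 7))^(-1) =((0 3 7 4 1 8 10))^(-1) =(0 10 8 1 4 7 3)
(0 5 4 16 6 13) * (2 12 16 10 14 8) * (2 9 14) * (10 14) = (0 5 4 14 8 9 10 2 12 16 6 13) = [5, 1, 12, 3, 14, 4, 13, 7, 9, 10, 2, 11, 16, 0, 8, 15, 6]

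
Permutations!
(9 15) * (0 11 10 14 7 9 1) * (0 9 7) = [11, 9, 2, 3, 4, 5, 6, 7, 8, 15, 14, 10, 12, 13, 0, 1] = (0 11 10 14)(1 9 15)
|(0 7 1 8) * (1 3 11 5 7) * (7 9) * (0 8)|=|(0 1)(3 11 5 9 7)|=10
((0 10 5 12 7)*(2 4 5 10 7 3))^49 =((0 7)(2 4 5 12 3))^49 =(0 7)(2 3 12 5 4)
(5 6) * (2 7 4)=(2 7 4)(5 6)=[0, 1, 7, 3, 2, 6, 5, 4]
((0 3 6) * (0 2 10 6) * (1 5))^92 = ((0 3)(1 5)(2 10 6))^92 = (2 6 10)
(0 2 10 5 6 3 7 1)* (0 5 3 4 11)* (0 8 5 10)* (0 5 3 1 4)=(0 2 5 6)(1 10)(3 7 4 11 8)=[2, 10, 5, 7, 11, 6, 0, 4, 3, 9, 1, 8]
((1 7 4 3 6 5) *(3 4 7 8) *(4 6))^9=(1 4)(3 5)(6 8)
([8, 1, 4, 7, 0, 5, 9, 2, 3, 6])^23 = [4, 1, 7, 8, 2, 5, 9, 3, 0, 6]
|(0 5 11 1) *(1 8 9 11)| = |(0 5 1)(8 9 11)| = 3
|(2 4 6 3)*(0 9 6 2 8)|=|(0 9 6 3 8)(2 4)|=10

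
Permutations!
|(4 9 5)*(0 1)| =|(0 1)(4 9 5)| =6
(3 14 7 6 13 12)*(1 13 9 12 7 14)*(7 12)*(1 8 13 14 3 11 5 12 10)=(1 14 3 8 13 10)(5 12 11)(6 9 7)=[0, 14, 2, 8, 4, 12, 9, 6, 13, 7, 1, 5, 11, 10, 3]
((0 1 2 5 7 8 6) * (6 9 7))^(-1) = (0 6 5 2 1)(7 9 8)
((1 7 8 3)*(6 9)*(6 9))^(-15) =((9)(1 7 8 3))^(-15) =(9)(1 7 8 3)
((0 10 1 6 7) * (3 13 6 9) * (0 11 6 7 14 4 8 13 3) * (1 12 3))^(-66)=((0 10 12 3 1 9)(4 8 13 7 11 6 14))^(-66)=(4 11 8 6 13 14 7)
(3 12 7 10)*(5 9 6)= (3 12 7 10)(5 9 6)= [0, 1, 2, 12, 4, 9, 5, 10, 8, 6, 3, 11, 7]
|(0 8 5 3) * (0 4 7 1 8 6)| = 6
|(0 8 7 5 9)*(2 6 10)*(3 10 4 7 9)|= 21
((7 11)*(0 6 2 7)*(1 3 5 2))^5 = ((0 6 1 3 5 2 7 11))^5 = (0 2 1 11 5 6 7 3)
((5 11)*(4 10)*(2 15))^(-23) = (2 15)(4 10)(5 11)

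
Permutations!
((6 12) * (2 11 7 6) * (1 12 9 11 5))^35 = (1 5 2 12)(6 7 11 9)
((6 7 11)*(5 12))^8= ((5 12)(6 7 11))^8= (12)(6 11 7)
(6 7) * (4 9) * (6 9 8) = (4 8 6 7 9) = [0, 1, 2, 3, 8, 5, 7, 9, 6, 4]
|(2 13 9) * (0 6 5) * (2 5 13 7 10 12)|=20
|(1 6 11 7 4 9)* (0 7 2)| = 8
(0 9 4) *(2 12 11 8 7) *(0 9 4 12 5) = (0 4 9 12 11 8 7 2 5) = [4, 1, 5, 3, 9, 0, 6, 2, 7, 12, 10, 8, 11]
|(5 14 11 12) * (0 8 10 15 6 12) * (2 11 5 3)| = |(0 8 10 15 6 12 3 2 11)(5 14)| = 18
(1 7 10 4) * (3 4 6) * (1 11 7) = (3 4 11 7 10 6) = [0, 1, 2, 4, 11, 5, 3, 10, 8, 9, 6, 7]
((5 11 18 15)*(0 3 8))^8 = ((0 3 8)(5 11 18 15))^8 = (18)(0 8 3)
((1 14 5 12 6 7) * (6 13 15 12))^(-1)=((1 14 5 6 7)(12 13 15))^(-1)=(1 7 6 5 14)(12 15 13)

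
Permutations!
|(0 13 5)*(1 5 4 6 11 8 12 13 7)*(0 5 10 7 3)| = |(0 3)(1 10 7)(4 6 11 8 12 13)| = 6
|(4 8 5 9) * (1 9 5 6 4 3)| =|(1 9 3)(4 8 6)| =3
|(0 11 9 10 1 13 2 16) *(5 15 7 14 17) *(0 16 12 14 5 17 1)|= |(17)(0 11 9 10)(1 13 2 12 14)(5 15 7)|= 60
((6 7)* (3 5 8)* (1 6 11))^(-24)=((1 6 7 11)(3 5 8))^(-24)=(11)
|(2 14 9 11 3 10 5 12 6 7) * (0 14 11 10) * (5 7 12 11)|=18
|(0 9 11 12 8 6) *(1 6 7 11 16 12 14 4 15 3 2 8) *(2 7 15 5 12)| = |(0 9 16 2 8 15 3 7 11 14 4 5 12 1 6)| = 15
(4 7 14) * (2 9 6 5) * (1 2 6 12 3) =(1 2 9 12 3)(4 7 14)(5 6) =[0, 2, 9, 1, 7, 6, 5, 14, 8, 12, 10, 11, 3, 13, 4]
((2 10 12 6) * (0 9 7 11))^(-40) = (12)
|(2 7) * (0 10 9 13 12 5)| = 6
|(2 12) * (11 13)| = |(2 12)(11 13)| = 2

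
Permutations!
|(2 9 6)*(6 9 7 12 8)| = 5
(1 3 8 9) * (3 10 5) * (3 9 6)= [0, 10, 2, 8, 4, 9, 3, 7, 6, 1, 5]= (1 10 5 9)(3 8 6)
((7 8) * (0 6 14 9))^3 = ((0 6 14 9)(7 8))^3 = (0 9 14 6)(7 8)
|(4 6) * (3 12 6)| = 4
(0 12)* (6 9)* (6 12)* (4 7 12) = (0 6 9 4 7 12) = [6, 1, 2, 3, 7, 5, 9, 12, 8, 4, 10, 11, 0]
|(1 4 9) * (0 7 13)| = 3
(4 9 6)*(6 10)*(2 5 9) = (2 5 9 10 6 4) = [0, 1, 5, 3, 2, 9, 4, 7, 8, 10, 6]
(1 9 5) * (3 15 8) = (1 9 5)(3 15 8) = [0, 9, 2, 15, 4, 1, 6, 7, 3, 5, 10, 11, 12, 13, 14, 8]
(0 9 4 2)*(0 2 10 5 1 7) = [9, 7, 2, 3, 10, 1, 6, 0, 8, 4, 5] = (0 9 4 10 5 1 7)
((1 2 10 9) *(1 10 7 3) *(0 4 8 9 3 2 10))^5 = (0 4 8 9)(1 3 10)(2 7)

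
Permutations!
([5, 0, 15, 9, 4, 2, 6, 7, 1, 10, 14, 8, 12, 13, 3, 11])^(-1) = [1, 8, 5, 14, 4, 0, 6, 7, 11, 3, 9, 15, 12, 13, 10, 2]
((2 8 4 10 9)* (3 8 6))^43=(2 6 3 8 4 10 9)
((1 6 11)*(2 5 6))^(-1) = (1 11 6 5 2)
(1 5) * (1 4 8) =(1 5 4 8) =[0, 5, 2, 3, 8, 4, 6, 7, 1]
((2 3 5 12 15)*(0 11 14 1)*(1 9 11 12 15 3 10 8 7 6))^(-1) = (0 1 6 7 8 10 2 15 5 3 12)(9 14 11)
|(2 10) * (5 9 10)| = 4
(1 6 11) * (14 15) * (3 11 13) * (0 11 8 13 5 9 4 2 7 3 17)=(0 11 1 6 5 9 4 2 7 3 8 13 17)(14 15)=[11, 6, 7, 8, 2, 9, 5, 3, 13, 4, 10, 1, 12, 17, 15, 14, 16, 0]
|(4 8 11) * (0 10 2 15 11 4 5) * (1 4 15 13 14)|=|(0 10 2 13 14 1 4 8 15 11 5)|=11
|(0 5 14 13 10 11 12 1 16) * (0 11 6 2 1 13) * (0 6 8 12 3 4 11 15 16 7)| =|(0 5 14 6 2 1 7)(3 4 11)(8 12 13 10)(15 16)| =84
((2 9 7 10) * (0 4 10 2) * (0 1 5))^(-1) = (0 5 1 10 4)(2 7 9)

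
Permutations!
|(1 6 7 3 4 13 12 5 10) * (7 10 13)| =3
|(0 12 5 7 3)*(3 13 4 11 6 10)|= |(0 12 5 7 13 4 11 6 10 3)|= 10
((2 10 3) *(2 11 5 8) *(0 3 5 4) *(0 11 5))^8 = (11)(0 5 2)(3 8 10)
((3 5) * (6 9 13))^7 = (3 5)(6 9 13)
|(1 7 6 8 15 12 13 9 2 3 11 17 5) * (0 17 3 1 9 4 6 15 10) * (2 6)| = |(0 17 5 9 6 8 10)(1 7 15 12 13 4 2)(3 11)| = 14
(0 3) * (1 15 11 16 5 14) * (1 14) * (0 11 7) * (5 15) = (0 3 11 16 15 7)(1 5) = [3, 5, 2, 11, 4, 1, 6, 0, 8, 9, 10, 16, 12, 13, 14, 7, 15]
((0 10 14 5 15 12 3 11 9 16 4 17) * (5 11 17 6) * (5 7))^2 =(0 14 9 4 7 15 3)(5 12 17 10 11 16 6) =((0 10 14 11 9 16 4 6 7 5 15 12 3 17))^2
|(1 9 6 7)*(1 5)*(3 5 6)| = 4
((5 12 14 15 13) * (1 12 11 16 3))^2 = ((1 12 14 15 13 5 11 16 3))^2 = (1 14 13 11 3 12 15 5 16)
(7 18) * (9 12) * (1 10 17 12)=[0, 10, 2, 3, 4, 5, 6, 18, 8, 1, 17, 11, 9, 13, 14, 15, 16, 12, 7]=(1 10 17 12 9)(7 18)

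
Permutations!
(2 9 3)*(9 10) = (2 10 9 3) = [0, 1, 10, 2, 4, 5, 6, 7, 8, 3, 9]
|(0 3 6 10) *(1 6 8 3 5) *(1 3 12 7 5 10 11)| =|(0 10)(1 6 11)(3 8 12 7 5)| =30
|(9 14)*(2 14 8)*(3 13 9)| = |(2 14 3 13 9 8)| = 6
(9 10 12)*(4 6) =(4 6)(9 10 12) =[0, 1, 2, 3, 6, 5, 4, 7, 8, 10, 12, 11, 9]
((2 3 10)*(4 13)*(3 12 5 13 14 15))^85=((2 12 5 13 4 14 15 3 10))^85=(2 4 10 13 3 5 15 12 14)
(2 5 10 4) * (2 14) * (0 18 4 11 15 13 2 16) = (0 18 4 14 16)(2 5 10 11 15 13) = [18, 1, 5, 3, 14, 10, 6, 7, 8, 9, 11, 15, 12, 2, 16, 13, 0, 17, 4]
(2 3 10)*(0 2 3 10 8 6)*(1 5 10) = (0 2 1 5 10 3 8 6) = [2, 5, 1, 8, 4, 10, 0, 7, 6, 9, 3]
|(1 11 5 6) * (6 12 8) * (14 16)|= |(1 11 5 12 8 6)(14 16)|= 6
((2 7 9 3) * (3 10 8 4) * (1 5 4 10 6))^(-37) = (1 3 9 5 2 6 4 7)(8 10)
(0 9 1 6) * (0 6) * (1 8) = (0 9 8 1) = [9, 0, 2, 3, 4, 5, 6, 7, 1, 8]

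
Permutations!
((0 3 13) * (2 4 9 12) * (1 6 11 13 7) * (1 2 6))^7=(0 6 4 3 11 9 7 13 12 2)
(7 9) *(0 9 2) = [9, 1, 0, 3, 4, 5, 6, 2, 8, 7] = (0 9 7 2)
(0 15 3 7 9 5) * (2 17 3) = [15, 1, 17, 7, 4, 0, 6, 9, 8, 5, 10, 11, 12, 13, 14, 2, 16, 3] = (0 15 2 17 3 7 9 5)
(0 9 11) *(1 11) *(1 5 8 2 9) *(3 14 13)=(0 1 11)(2 9 5 8)(3 14 13)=[1, 11, 9, 14, 4, 8, 6, 7, 2, 5, 10, 0, 12, 3, 13]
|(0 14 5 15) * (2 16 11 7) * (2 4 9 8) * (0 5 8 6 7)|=12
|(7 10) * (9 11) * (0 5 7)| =4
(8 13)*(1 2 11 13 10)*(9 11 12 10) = [0, 2, 12, 3, 4, 5, 6, 7, 9, 11, 1, 13, 10, 8] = (1 2 12 10)(8 9 11 13)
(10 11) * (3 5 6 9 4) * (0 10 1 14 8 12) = [10, 14, 2, 5, 3, 6, 9, 7, 12, 4, 11, 1, 0, 13, 8] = (0 10 11 1 14 8 12)(3 5 6 9 4)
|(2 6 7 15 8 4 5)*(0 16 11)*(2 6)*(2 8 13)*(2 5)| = 15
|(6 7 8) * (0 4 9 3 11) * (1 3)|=|(0 4 9 1 3 11)(6 7 8)|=6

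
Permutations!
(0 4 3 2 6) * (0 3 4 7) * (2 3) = (0 7)(2 6) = [7, 1, 6, 3, 4, 5, 2, 0]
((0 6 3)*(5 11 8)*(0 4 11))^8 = (0 6 3 4 11 8 5)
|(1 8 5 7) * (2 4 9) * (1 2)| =|(1 8 5 7 2 4 9)| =7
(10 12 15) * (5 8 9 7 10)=(5 8 9 7 10 12 15)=[0, 1, 2, 3, 4, 8, 6, 10, 9, 7, 12, 11, 15, 13, 14, 5]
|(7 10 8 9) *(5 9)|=5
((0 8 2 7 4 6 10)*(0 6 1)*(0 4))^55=(0 7 2 8)(1 4)(6 10)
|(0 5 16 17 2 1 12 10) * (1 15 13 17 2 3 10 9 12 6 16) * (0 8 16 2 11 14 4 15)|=|(0 5 1 6 2)(3 10 8 16 11 14 4 15 13 17)(9 12)|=10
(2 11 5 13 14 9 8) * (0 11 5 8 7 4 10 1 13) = (0 11 8 2 5)(1 13 14 9 7 4 10) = [11, 13, 5, 3, 10, 0, 6, 4, 2, 7, 1, 8, 12, 14, 9]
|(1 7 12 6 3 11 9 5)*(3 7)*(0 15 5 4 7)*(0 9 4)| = 11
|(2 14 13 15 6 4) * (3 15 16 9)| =|(2 14 13 16 9 3 15 6 4)| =9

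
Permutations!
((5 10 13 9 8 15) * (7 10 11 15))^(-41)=(5 11 15)(7 8 9 13 10)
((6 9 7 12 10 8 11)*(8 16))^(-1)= ((6 9 7 12 10 16 8 11))^(-1)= (6 11 8 16 10 12 7 9)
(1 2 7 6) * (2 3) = [0, 3, 7, 2, 4, 5, 1, 6] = (1 3 2 7 6)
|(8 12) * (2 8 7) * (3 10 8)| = 6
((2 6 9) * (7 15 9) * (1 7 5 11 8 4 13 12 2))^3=((1 7 15 9)(2 6 5 11 8 4 13 12))^3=(1 9 15 7)(2 11 13 6 8 12 5 4)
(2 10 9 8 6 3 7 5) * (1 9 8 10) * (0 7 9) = [7, 0, 1, 9, 4, 2, 3, 5, 6, 10, 8] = (0 7 5 2 1)(3 9 10 8 6)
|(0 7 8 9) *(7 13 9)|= 6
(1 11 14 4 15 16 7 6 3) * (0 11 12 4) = [11, 12, 2, 1, 15, 5, 3, 6, 8, 9, 10, 14, 4, 13, 0, 16, 7] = (0 11 14)(1 12 4 15 16 7 6 3)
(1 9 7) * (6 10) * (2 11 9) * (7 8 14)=(1 2 11 9 8 14 7)(6 10)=[0, 2, 11, 3, 4, 5, 10, 1, 14, 8, 6, 9, 12, 13, 7]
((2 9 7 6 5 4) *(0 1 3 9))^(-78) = ((0 1 3 9 7 6 5 4 2))^(-78) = (0 9 5)(1 7 4)(2 3 6)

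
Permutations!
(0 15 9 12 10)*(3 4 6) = (0 15 9 12 10)(3 4 6) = [15, 1, 2, 4, 6, 5, 3, 7, 8, 12, 0, 11, 10, 13, 14, 9]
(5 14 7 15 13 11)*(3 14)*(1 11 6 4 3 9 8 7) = (1 11 5 9 8 7 15 13 6 4 3 14) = [0, 11, 2, 14, 3, 9, 4, 15, 7, 8, 10, 5, 12, 6, 1, 13]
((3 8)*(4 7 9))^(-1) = ((3 8)(4 7 9))^(-1) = (3 8)(4 9 7)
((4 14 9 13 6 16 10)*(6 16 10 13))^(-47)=(4 6 14 10 9)(13 16)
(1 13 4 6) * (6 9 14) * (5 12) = (1 13 4 9 14 6)(5 12) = [0, 13, 2, 3, 9, 12, 1, 7, 8, 14, 10, 11, 5, 4, 6]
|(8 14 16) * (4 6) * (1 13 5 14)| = |(1 13 5 14 16 8)(4 6)| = 6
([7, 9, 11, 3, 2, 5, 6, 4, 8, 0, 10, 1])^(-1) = [9, 11, 4, 3, 7, 5, 6, 0, 8, 1, 10, 2]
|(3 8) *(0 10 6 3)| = 5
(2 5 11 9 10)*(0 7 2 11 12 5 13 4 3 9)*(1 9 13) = [7, 9, 1, 13, 3, 12, 6, 2, 8, 10, 11, 0, 5, 4] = (0 7 2 1 9 10 11)(3 13 4)(5 12)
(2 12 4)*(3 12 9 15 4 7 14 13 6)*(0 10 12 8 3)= (0 10 12 7 14 13 6)(2 9 15 4)(3 8)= [10, 1, 9, 8, 2, 5, 0, 14, 3, 15, 12, 11, 7, 6, 13, 4]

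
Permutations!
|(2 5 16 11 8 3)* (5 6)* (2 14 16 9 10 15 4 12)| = |(2 6 5 9 10 15 4 12)(3 14 16 11 8)| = 40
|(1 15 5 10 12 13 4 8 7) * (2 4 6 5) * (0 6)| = |(0 6 5 10 12 13)(1 15 2 4 8 7)| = 6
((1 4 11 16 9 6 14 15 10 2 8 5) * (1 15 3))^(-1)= (1 3 14 6 9 16 11 4)(2 10 15 5 8)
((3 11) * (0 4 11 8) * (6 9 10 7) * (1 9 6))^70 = (11)(1 10)(7 9)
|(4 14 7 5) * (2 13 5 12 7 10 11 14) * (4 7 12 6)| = |(2 13 5 7 6 4)(10 11 14)| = 6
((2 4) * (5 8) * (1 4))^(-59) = (1 4 2)(5 8)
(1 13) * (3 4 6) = (1 13)(3 4 6) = [0, 13, 2, 4, 6, 5, 3, 7, 8, 9, 10, 11, 12, 1]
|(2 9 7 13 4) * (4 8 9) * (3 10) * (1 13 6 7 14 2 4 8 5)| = 12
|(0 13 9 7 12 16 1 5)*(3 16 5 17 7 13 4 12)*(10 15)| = |(0 4 12 5)(1 17 7 3 16)(9 13)(10 15)| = 20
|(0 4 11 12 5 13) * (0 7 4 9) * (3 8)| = |(0 9)(3 8)(4 11 12 5 13 7)| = 6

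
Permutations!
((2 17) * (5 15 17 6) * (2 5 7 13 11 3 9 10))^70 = (2 9 11 7)(3 13 6 10)(5 15 17)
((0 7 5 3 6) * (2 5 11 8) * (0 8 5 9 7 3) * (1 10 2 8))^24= (0 10 11 6 9)(1 7 3 2 5)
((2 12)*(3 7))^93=((2 12)(3 7))^93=(2 12)(3 7)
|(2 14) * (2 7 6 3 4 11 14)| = 6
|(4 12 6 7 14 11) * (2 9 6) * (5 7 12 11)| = |(2 9 6 12)(4 11)(5 7 14)| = 12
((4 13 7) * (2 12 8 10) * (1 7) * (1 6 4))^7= (1 7)(2 10 8 12)(4 13 6)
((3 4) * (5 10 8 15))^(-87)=(3 4)(5 10 8 15)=((3 4)(5 10 8 15))^(-87)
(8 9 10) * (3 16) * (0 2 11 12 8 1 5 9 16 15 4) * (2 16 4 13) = (0 16 3 15 13 2 11 12 8 4)(1 5 9 10) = [16, 5, 11, 15, 0, 9, 6, 7, 4, 10, 1, 12, 8, 2, 14, 13, 3]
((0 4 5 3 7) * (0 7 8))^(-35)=((0 4 5 3 8))^(-35)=(8)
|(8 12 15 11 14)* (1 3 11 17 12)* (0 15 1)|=9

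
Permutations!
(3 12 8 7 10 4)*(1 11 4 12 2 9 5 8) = (1 11 4 3 2 9 5 8 7 10 12) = [0, 11, 9, 2, 3, 8, 6, 10, 7, 5, 12, 4, 1]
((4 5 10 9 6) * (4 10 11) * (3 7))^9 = ((3 7)(4 5 11)(6 10 9))^9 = (11)(3 7)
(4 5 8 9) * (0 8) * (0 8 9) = (0 9 4 5 8) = [9, 1, 2, 3, 5, 8, 6, 7, 0, 4]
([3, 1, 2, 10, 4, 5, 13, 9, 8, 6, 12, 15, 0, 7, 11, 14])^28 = [0, 1, 2, 3, 4, 5, 6, 7, 8, 9, 10, 15, 12, 13, 11, 14]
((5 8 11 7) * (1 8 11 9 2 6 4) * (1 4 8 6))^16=((1 6 8 9 2)(5 11 7))^16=(1 6 8 9 2)(5 11 7)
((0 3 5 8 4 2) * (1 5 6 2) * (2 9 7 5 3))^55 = ((0 2)(1 3 6 9 7 5 8 4))^55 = (0 2)(1 4 8 5 7 9 6 3)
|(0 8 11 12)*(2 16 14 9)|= 4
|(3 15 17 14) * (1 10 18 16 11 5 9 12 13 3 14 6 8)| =14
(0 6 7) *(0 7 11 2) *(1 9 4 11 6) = (0 1 9 4 11 2) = [1, 9, 0, 3, 11, 5, 6, 7, 8, 4, 10, 2]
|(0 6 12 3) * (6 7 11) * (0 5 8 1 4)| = 10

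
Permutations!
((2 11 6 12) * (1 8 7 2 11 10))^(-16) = (1 10 2 7 8)(6 11 12)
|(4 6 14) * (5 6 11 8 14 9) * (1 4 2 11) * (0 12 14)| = 6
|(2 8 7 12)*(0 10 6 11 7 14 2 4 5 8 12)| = 30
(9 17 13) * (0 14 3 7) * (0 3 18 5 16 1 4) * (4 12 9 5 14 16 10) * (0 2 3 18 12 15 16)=[0, 15, 3, 7, 2, 10, 6, 18, 8, 17, 4, 11, 9, 5, 12, 16, 1, 13, 14]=(1 15 16)(2 3 7 18 14 12 9 17 13 5 10 4)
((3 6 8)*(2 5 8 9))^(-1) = ((2 5 8 3 6 9))^(-1) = (2 9 6 3 8 5)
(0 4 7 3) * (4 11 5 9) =[11, 1, 2, 0, 7, 9, 6, 3, 8, 4, 10, 5] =(0 11 5 9 4 7 3)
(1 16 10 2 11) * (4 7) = (1 16 10 2 11)(4 7) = [0, 16, 11, 3, 7, 5, 6, 4, 8, 9, 2, 1, 12, 13, 14, 15, 10]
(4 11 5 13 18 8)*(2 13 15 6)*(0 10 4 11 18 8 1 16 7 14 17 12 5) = (0 10 4 18 1 16 7 14 17 12 5 15 6 2 13 8 11) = [10, 16, 13, 3, 18, 15, 2, 14, 11, 9, 4, 0, 5, 8, 17, 6, 7, 12, 1]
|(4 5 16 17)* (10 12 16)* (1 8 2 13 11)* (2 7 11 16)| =|(1 8 7 11)(2 13 16 17 4 5 10 12)| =8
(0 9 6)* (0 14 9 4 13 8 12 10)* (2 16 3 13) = [4, 1, 16, 13, 2, 5, 14, 7, 12, 6, 0, 11, 10, 8, 9, 15, 3] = (0 4 2 16 3 13 8 12 10)(6 14 9)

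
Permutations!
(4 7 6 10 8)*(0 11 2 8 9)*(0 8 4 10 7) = (0 11 2 4)(6 7)(8 10 9) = [11, 1, 4, 3, 0, 5, 7, 6, 10, 8, 9, 2]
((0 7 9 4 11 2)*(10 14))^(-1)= (0 2 11 4 9 7)(10 14)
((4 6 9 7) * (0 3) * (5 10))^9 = (0 3)(4 6 9 7)(5 10)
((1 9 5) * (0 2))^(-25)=((0 2)(1 9 5))^(-25)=(0 2)(1 5 9)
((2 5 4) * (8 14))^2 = (14)(2 4 5)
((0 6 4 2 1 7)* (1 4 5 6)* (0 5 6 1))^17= ((1 7 5)(2 4))^17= (1 5 7)(2 4)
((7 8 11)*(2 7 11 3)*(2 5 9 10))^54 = (11)(2 9 3 7 10 5 8) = ((11)(2 7 8 3 5 9 10))^54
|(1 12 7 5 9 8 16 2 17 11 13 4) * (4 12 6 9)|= |(1 6 9 8 16 2 17 11 13 12 7 5 4)|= 13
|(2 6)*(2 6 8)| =|(2 8)| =2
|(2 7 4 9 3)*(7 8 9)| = 4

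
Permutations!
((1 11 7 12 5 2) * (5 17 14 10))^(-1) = (1 2 5 10 14 17 12 7 11)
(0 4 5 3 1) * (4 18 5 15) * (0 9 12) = (0 18 5 3 1 9 12)(4 15) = [18, 9, 2, 1, 15, 3, 6, 7, 8, 12, 10, 11, 0, 13, 14, 4, 16, 17, 5]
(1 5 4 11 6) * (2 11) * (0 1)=(0 1 5 4 2 11 6)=[1, 5, 11, 3, 2, 4, 0, 7, 8, 9, 10, 6]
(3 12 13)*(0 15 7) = (0 15 7)(3 12 13) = [15, 1, 2, 12, 4, 5, 6, 0, 8, 9, 10, 11, 13, 3, 14, 7]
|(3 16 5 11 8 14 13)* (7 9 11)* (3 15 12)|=11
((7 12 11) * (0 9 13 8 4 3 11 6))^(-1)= ((0 9 13 8 4 3 11 7 12 6))^(-1)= (0 6 12 7 11 3 4 8 13 9)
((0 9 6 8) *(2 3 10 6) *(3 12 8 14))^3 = (0 12 9 8 2)(3 14 6 10)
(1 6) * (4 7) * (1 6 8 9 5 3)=(1 8 9 5 3)(4 7)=[0, 8, 2, 1, 7, 3, 6, 4, 9, 5]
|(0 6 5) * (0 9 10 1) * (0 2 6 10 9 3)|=7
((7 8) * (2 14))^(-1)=(2 14)(7 8)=((2 14)(7 8))^(-1)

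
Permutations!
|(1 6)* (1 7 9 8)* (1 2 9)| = |(1 6 7)(2 9 8)| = 3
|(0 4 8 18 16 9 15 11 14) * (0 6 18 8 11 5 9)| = 21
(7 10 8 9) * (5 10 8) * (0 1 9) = (0 1 9 7 8)(5 10) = [1, 9, 2, 3, 4, 10, 6, 8, 0, 7, 5]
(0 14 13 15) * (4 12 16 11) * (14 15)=[15, 1, 2, 3, 12, 5, 6, 7, 8, 9, 10, 4, 16, 14, 13, 0, 11]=(0 15)(4 12 16 11)(13 14)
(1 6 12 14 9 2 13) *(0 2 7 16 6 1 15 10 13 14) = [2, 1, 14, 3, 4, 5, 12, 16, 8, 7, 13, 11, 0, 15, 9, 10, 6] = (0 2 14 9 7 16 6 12)(10 13 15)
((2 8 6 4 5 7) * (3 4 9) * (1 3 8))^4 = (1 7 4)(2 5 3)(6 9 8)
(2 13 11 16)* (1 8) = (1 8)(2 13 11 16) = [0, 8, 13, 3, 4, 5, 6, 7, 1, 9, 10, 16, 12, 11, 14, 15, 2]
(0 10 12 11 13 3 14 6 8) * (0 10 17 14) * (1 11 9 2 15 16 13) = (0 17 14 6 8 10 12 9 2 15 16 13 3)(1 11) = [17, 11, 15, 0, 4, 5, 8, 7, 10, 2, 12, 1, 9, 3, 6, 16, 13, 14]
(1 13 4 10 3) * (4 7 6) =(1 13 7 6 4 10 3) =[0, 13, 2, 1, 10, 5, 4, 6, 8, 9, 3, 11, 12, 7]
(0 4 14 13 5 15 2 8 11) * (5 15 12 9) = (0 4 14 13 15 2 8 11)(5 12 9) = [4, 1, 8, 3, 14, 12, 6, 7, 11, 5, 10, 0, 9, 15, 13, 2]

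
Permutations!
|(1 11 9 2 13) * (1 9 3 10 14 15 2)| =9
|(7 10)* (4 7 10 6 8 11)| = |(4 7 6 8 11)| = 5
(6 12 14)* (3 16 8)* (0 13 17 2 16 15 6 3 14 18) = (0 13 17 2 16 8 14 3 15 6 12 18) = [13, 1, 16, 15, 4, 5, 12, 7, 14, 9, 10, 11, 18, 17, 3, 6, 8, 2, 0]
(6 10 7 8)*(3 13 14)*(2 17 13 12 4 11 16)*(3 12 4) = (2 17 13 14 12 3 4 11 16)(6 10 7 8) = [0, 1, 17, 4, 11, 5, 10, 8, 6, 9, 7, 16, 3, 14, 12, 15, 2, 13]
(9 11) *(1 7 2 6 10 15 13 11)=(1 7 2 6 10 15 13 11 9)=[0, 7, 6, 3, 4, 5, 10, 2, 8, 1, 15, 9, 12, 11, 14, 13]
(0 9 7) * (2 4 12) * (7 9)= (0 7)(2 4 12)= [7, 1, 4, 3, 12, 5, 6, 0, 8, 9, 10, 11, 2]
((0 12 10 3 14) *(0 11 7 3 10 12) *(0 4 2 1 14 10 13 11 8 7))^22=((0 4 2 1 14 8 7 3 10 13 11))^22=(14)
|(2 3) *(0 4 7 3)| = |(0 4 7 3 2)| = 5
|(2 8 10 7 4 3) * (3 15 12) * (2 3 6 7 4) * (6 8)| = |(2 6 7)(4 15 12 8 10)| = 15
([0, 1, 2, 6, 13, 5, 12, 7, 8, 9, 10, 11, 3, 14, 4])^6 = (14)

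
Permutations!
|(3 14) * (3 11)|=3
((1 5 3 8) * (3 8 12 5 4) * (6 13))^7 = (1 4 3 12 5 8)(6 13)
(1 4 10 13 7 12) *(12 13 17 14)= [0, 4, 2, 3, 10, 5, 6, 13, 8, 9, 17, 11, 1, 7, 12, 15, 16, 14]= (1 4 10 17 14 12)(7 13)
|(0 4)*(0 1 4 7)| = 2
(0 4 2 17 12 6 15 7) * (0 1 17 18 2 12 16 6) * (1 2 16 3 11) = (0 4 12)(1 17 3 11)(2 18 16 6 15 7) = [4, 17, 18, 11, 12, 5, 15, 2, 8, 9, 10, 1, 0, 13, 14, 7, 6, 3, 16]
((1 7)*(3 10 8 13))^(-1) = ((1 7)(3 10 8 13))^(-1) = (1 7)(3 13 8 10)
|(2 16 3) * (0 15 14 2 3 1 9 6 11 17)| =|(0 15 14 2 16 1 9 6 11 17)| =10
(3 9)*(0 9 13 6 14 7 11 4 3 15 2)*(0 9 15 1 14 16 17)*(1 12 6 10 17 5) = (0 15 2 9 12 6 16 5 1 14 7 11 4 3 13 10 17) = [15, 14, 9, 13, 3, 1, 16, 11, 8, 12, 17, 4, 6, 10, 7, 2, 5, 0]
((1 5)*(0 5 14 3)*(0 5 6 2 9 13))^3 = ((0 6 2 9 13)(1 14 3 5))^3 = (0 9 6 13 2)(1 5 3 14)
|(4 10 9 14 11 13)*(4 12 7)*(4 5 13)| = |(4 10 9 14 11)(5 13 12 7)| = 20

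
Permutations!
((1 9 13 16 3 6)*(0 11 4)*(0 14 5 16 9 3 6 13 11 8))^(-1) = (0 8)(1 6 16 5 14 4 11 9 13 3)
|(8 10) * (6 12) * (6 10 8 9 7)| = 5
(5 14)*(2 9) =(2 9)(5 14) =[0, 1, 9, 3, 4, 14, 6, 7, 8, 2, 10, 11, 12, 13, 5]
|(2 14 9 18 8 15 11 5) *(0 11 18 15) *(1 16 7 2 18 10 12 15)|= |(0 11 5 18 8)(1 16 7 2 14 9)(10 12 15)|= 30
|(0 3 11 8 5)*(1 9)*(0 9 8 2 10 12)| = 12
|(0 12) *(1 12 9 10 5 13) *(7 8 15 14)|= |(0 9 10 5 13 1 12)(7 8 15 14)|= 28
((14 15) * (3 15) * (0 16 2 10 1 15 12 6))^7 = ((0 16 2 10 1 15 14 3 12 6))^7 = (0 3 1 16 12 15 2 6 14 10)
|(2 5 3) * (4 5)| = 4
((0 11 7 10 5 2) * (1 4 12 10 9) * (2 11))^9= (0 2)(1 4 12 10 5 11 7 9)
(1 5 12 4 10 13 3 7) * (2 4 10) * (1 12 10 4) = (1 5 10 13 3 7 12 4 2) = [0, 5, 1, 7, 2, 10, 6, 12, 8, 9, 13, 11, 4, 3]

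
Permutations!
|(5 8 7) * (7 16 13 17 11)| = |(5 8 16 13 17 11 7)| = 7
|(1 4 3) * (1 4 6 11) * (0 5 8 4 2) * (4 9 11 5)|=12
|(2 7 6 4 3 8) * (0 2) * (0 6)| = |(0 2 7)(3 8 6 4)| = 12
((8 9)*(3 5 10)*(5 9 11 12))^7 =((3 9 8 11 12 5 10))^7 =(12)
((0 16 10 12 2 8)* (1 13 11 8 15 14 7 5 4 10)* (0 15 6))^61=(0 16 1 13 11 8 15 14 7 5 4 10 12 2 6)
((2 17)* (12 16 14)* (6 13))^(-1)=(2 17)(6 13)(12 14 16)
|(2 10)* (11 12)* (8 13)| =2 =|(2 10)(8 13)(11 12)|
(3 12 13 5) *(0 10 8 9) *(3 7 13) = (0 10 8 9)(3 12)(5 7 13) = [10, 1, 2, 12, 4, 7, 6, 13, 9, 0, 8, 11, 3, 5]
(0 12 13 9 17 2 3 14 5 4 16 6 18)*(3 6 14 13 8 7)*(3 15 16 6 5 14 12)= (0 3 13 9 17 2 5 4 6 18)(7 15 16 12 8)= [3, 1, 5, 13, 6, 4, 18, 15, 7, 17, 10, 11, 8, 9, 14, 16, 12, 2, 0]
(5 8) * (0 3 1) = (0 3 1)(5 8) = [3, 0, 2, 1, 4, 8, 6, 7, 5]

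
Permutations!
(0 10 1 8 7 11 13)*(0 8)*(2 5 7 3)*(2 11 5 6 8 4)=(0 10 1)(2 6 8 3 11 13 4)(5 7)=[10, 0, 6, 11, 2, 7, 8, 5, 3, 9, 1, 13, 12, 4]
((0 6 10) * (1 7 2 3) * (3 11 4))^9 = (1 11)(2 3)(4 7)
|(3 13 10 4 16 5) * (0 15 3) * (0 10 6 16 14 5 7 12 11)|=|(0 15 3 13 6 16 7 12 11)(4 14 5 10)|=36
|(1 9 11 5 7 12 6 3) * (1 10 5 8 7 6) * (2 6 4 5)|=|(1 9 11 8 7 12)(2 6 3 10)(4 5)|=12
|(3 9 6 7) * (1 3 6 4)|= 4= |(1 3 9 4)(6 7)|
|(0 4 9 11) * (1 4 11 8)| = 4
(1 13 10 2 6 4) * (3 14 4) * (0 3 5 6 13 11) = (0 3 14 4 1 11)(2 13 10)(5 6) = [3, 11, 13, 14, 1, 6, 5, 7, 8, 9, 2, 0, 12, 10, 4]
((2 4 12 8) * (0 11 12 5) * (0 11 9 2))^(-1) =((0 9 2 4 5 11 12 8))^(-1) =(0 8 12 11 5 4 2 9)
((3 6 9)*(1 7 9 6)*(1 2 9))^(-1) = ((1 7)(2 9 3))^(-1) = (1 7)(2 3 9)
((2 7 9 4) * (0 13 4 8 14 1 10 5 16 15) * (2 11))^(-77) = (0 8)(1 4)(2 5)(7 16)(9 15)(10 11)(13 14)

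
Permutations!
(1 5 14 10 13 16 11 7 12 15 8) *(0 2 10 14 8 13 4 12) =[2, 5, 10, 3, 12, 8, 6, 0, 1, 9, 4, 7, 15, 16, 14, 13, 11] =(0 2 10 4 12 15 13 16 11 7)(1 5 8)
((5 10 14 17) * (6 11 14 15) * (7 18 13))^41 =(5 17 14 11 6 15 10)(7 13 18)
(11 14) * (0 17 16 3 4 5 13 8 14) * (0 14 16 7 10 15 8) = (0 17 7 10 15 8 16 3 4 5 13)(11 14) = [17, 1, 2, 4, 5, 13, 6, 10, 16, 9, 15, 14, 12, 0, 11, 8, 3, 7]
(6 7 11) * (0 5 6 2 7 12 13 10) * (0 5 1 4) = [1, 4, 7, 3, 0, 6, 12, 11, 8, 9, 5, 2, 13, 10] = (0 1 4)(2 7 11)(5 6 12 13 10)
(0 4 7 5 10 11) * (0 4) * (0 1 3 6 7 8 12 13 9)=[1, 3, 2, 6, 8, 10, 7, 5, 12, 0, 11, 4, 13, 9]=(0 1 3 6 7 5 10 11 4 8 12 13 9)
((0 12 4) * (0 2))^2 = ((0 12 4 2))^2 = (0 4)(2 12)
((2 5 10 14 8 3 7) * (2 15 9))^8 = (2 9 15 7 3 8 14 10 5)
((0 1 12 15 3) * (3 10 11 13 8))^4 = (0 10 3 15 8 12 13 1 11)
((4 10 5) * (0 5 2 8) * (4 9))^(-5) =(0 9 10 8 5 4 2)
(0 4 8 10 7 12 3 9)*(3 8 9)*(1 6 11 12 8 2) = (0 4 9)(1 6 11 12 2)(7 8 10) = [4, 6, 1, 3, 9, 5, 11, 8, 10, 0, 7, 12, 2]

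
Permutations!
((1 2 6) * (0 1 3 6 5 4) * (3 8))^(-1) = ((0 1 2 5 4)(3 6 8))^(-1) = (0 4 5 2 1)(3 8 6)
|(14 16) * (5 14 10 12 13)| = |(5 14 16 10 12 13)| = 6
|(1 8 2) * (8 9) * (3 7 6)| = 12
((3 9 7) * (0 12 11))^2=(0 11 12)(3 7 9)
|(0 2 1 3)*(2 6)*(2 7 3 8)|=12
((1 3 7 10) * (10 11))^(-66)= (1 10 11 7 3)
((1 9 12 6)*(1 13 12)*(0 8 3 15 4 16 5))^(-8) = ((0 8 3 15 4 16 5)(1 9)(6 13 12))^(-8) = (0 5 16 4 15 3 8)(6 13 12)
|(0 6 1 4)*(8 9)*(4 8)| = |(0 6 1 8 9 4)| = 6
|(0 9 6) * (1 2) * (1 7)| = 3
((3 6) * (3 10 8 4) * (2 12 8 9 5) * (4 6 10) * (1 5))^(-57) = ((1 5 2 12 8 6 4 3 10 9))^(-57) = (1 12 4 9 2 6 10 5 8 3)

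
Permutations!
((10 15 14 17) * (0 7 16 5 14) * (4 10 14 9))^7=((0 7 16 5 9 4 10 15)(14 17))^7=(0 15 10 4 9 5 16 7)(14 17)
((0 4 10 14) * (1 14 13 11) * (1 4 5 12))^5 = (14)(4 10 13 11)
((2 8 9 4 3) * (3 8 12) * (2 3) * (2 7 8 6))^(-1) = (2 6 4 9 8 7 12)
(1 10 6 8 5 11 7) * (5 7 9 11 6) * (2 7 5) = (1 10 2 7)(5 6 8)(9 11) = [0, 10, 7, 3, 4, 6, 8, 1, 5, 11, 2, 9]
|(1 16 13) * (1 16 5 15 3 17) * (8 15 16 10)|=|(1 5 16 13 10 8 15 3 17)|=9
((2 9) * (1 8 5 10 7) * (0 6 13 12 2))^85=((0 6 13 12 2 9)(1 8 5 10 7))^85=(0 6 13 12 2 9)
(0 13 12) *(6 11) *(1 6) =(0 13 12)(1 6 11) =[13, 6, 2, 3, 4, 5, 11, 7, 8, 9, 10, 1, 0, 12]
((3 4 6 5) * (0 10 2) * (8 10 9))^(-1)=(0 2 10 8 9)(3 5 6 4)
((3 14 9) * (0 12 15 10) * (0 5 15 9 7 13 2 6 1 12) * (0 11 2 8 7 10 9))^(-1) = (0 12 1 6 2 11)(3 9 15 5 10 14)(7 8 13)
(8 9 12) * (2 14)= (2 14)(8 9 12)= [0, 1, 14, 3, 4, 5, 6, 7, 9, 12, 10, 11, 8, 13, 2]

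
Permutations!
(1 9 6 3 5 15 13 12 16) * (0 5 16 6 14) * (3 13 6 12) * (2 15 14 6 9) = (0 5 14)(1 2 15 9 6 13 3 16) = [5, 2, 15, 16, 4, 14, 13, 7, 8, 6, 10, 11, 12, 3, 0, 9, 1]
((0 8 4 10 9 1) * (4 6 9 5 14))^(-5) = (4 14 5 10)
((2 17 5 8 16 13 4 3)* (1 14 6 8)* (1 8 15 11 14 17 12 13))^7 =((1 17 5 8 16)(2 12 13 4 3)(6 15 11 14))^7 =(1 5 16 17 8)(2 13 3 12 4)(6 14 11 15)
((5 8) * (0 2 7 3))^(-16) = ((0 2 7 3)(5 8))^(-16) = (8)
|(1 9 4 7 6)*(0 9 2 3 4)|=6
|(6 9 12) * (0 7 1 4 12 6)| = |(0 7 1 4 12)(6 9)| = 10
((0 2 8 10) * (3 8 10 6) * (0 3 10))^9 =(0 2)(3 8 6 10)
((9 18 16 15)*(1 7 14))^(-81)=((1 7 14)(9 18 16 15))^(-81)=(9 15 16 18)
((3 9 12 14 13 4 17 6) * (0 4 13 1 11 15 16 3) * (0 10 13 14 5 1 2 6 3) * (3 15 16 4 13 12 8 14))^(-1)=(0 16 11 1 5 12 10 6 2 14 8 9 3 13)(4 15 17)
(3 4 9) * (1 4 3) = [0, 4, 2, 3, 9, 5, 6, 7, 8, 1] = (1 4 9)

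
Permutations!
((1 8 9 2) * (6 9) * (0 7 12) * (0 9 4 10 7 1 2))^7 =((0 1 8 6 4 10 7 12 9))^7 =(0 12 10 6 1 9 7 4 8)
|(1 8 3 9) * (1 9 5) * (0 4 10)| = 12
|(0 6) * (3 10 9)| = 6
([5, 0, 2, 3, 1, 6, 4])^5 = (6)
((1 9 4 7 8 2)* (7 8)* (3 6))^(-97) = ((1 9 4 8 2)(3 6))^(-97) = (1 8 9 2 4)(3 6)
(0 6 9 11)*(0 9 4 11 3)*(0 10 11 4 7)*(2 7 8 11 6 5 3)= (0 5 3 10 6 8 11 9 2 7)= [5, 1, 7, 10, 4, 3, 8, 0, 11, 2, 6, 9]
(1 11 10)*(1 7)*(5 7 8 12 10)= (1 11 5 7)(8 12 10)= [0, 11, 2, 3, 4, 7, 6, 1, 12, 9, 8, 5, 10]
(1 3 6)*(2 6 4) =(1 3 4 2 6) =[0, 3, 6, 4, 2, 5, 1]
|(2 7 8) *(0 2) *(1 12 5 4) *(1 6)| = |(0 2 7 8)(1 12 5 4 6)| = 20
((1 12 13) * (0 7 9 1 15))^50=(0 7 9 1 12 13 15)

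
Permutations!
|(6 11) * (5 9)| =|(5 9)(6 11)| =2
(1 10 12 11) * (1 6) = (1 10 12 11 6) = [0, 10, 2, 3, 4, 5, 1, 7, 8, 9, 12, 6, 11]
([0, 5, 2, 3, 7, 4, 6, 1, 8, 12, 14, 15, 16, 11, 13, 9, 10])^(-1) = [0, 7, 2, 3, 5, 1, 6, 4, 8, 15, 16, 13, 9, 14, 10, 11, 12]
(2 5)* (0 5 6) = (0 5 2 6) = [5, 1, 6, 3, 4, 2, 0]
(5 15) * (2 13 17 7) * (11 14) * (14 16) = [0, 1, 13, 3, 4, 15, 6, 2, 8, 9, 10, 16, 12, 17, 11, 5, 14, 7] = (2 13 17 7)(5 15)(11 16 14)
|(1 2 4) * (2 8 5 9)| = 6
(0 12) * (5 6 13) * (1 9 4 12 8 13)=(0 8 13 5 6 1 9 4 12)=[8, 9, 2, 3, 12, 6, 1, 7, 13, 4, 10, 11, 0, 5]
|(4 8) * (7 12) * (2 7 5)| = 4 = |(2 7 12 5)(4 8)|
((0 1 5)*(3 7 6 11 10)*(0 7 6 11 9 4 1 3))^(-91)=((0 3 6 9 4 1 5 7 11 10))^(-91)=(0 10 11 7 5 1 4 9 6 3)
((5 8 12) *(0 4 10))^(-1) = (0 10 4)(5 12 8)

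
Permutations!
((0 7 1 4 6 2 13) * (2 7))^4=((0 2 13)(1 4 6 7))^4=(0 2 13)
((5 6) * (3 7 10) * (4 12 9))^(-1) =((3 7 10)(4 12 9)(5 6))^(-1) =(3 10 7)(4 9 12)(5 6)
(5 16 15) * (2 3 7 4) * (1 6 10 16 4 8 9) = (1 6 10 16 15 5 4 2 3 7 8 9) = [0, 6, 3, 7, 2, 4, 10, 8, 9, 1, 16, 11, 12, 13, 14, 5, 15]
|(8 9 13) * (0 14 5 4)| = |(0 14 5 4)(8 9 13)| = 12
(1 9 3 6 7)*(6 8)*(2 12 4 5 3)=(1 9 2 12 4 5 3 8 6 7)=[0, 9, 12, 8, 5, 3, 7, 1, 6, 2, 10, 11, 4]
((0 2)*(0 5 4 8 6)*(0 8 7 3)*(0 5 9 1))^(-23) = ((0 2 9 1)(3 5 4 7)(6 8))^(-23) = (0 2 9 1)(3 5 4 7)(6 8)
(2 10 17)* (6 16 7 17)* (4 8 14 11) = (2 10 6 16 7 17)(4 8 14 11) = [0, 1, 10, 3, 8, 5, 16, 17, 14, 9, 6, 4, 12, 13, 11, 15, 7, 2]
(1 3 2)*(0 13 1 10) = (0 13 1 3 2 10) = [13, 3, 10, 2, 4, 5, 6, 7, 8, 9, 0, 11, 12, 1]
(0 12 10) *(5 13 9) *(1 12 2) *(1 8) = (0 2 8 1 12 10)(5 13 9) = [2, 12, 8, 3, 4, 13, 6, 7, 1, 5, 0, 11, 10, 9]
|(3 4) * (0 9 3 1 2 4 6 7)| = |(0 9 3 6 7)(1 2 4)| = 15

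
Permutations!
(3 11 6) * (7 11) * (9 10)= (3 7 11 6)(9 10)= [0, 1, 2, 7, 4, 5, 3, 11, 8, 10, 9, 6]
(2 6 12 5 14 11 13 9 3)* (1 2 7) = (1 2 6 12 5 14 11 13 9 3 7) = [0, 2, 6, 7, 4, 14, 12, 1, 8, 3, 10, 13, 5, 9, 11]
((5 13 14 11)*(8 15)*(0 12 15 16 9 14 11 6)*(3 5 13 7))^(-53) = ((0 12 15 8 16 9 14 6)(3 5 7)(11 13))^(-53) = (0 8 14 12 16 6 15 9)(3 5 7)(11 13)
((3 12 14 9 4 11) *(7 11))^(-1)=(3 11 7 4 9 14 12)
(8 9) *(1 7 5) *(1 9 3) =(1 7 5 9 8 3) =[0, 7, 2, 1, 4, 9, 6, 5, 3, 8]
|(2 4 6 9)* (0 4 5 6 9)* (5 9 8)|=|(0 4 8 5 6)(2 9)|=10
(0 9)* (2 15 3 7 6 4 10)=(0 9)(2 15 3 7 6 4 10)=[9, 1, 15, 7, 10, 5, 4, 6, 8, 0, 2, 11, 12, 13, 14, 3]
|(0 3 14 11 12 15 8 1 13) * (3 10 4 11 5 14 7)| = |(0 10 4 11 12 15 8 1 13)(3 7)(5 14)| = 18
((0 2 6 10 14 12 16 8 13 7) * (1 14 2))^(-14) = (0 14 16 13)(1 12 8 7)(2 6 10)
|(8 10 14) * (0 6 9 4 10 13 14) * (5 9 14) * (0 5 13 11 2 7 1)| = |(0 6 14 8 11 2 7 1)(4 10 5 9)| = 8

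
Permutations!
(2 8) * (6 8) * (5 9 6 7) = (2 7 5 9 6 8) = [0, 1, 7, 3, 4, 9, 8, 5, 2, 6]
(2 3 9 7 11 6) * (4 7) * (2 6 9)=(2 3)(4 7 11 9)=[0, 1, 3, 2, 7, 5, 6, 11, 8, 4, 10, 9]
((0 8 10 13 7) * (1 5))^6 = ((0 8 10 13 7)(1 5))^6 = (0 8 10 13 7)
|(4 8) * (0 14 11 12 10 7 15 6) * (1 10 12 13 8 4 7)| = |(0 14 11 13 8 7 15 6)(1 10)| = 8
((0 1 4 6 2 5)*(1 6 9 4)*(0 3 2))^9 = (0 6)(4 9)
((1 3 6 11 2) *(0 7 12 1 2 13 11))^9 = ((0 7 12 1 3 6)(11 13))^9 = (0 1)(3 7)(6 12)(11 13)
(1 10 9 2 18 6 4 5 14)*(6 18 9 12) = (18)(1 10 12 6 4 5 14)(2 9) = [0, 10, 9, 3, 5, 14, 4, 7, 8, 2, 12, 11, 6, 13, 1, 15, 16, 17, 18]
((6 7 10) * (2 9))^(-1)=(2 9)(6 10 7)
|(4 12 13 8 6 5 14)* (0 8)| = |(0 8 6 5 14 4 12 13)| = 8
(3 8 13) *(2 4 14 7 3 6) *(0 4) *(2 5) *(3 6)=[4, 1, 0, 8, 14, 2, 5, 6, 13, 9, 10, 11, 12, 3, 7]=(0 4 14 7 6 5 2)(3 8 13)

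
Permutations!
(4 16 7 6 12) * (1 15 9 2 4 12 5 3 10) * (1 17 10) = (1 15 9 2 4 16 7 6 5 3)(10 17) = [0, 15, 4, 1, 16, 3, 5, 6, 8, 2, 17, 11, 12, 13, 14, 9, 7, 10]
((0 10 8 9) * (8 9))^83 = ((0 10 9))^83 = (0 9 10)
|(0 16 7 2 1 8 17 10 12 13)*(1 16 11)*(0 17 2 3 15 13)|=13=|(0 11 1 8 2 16 7 3 15 13 17 10 12)|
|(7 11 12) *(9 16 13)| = 3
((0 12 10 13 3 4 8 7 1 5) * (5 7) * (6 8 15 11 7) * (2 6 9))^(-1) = (0 5 8 6 2 9 1 7 11 15 4 3 13 10 12)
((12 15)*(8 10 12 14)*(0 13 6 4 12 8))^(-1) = ((0 13 6 4 12 15 14)(8 10))^(-1) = (0 14 15 12 4 6 13)(8 10)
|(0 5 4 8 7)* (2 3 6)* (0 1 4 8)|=|(0 5 8 7 1 4)(2 3 6)|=6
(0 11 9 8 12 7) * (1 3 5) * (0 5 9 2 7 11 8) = (0 8 12 11 2 7 5 1 3 9) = [8, 3, 7, 9, 4, 1, 6, 5, 12, 0, 10, 2, 11]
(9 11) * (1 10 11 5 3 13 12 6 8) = [0, 10, 2, 13, 4, 3, 8, 7, 1, 5, 11, 9, 6, 12] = (1 10 11 9 5 3 13 12 6 8)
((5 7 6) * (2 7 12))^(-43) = (2 6 12 7 5)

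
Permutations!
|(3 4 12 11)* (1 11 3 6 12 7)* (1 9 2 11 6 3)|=|(1 6 12)(2 11 3 4 7 9)|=6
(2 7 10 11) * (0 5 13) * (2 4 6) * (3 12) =(0 5 13)(2 7 10 11 4 6)(3 12) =[5, 1, 7, 12, 6, 13, 2, 10, 8, 9, 11, 4, 3, 0]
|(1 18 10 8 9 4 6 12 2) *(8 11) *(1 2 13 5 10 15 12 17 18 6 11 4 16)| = |(1 6 17 18 15 12 13 5 10 4 11 8 9 16)| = 14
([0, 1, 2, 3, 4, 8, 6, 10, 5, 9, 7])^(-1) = (5 8)(7 10)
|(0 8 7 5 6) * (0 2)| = |(0 8 7 5 6 2)| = 6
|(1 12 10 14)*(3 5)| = |(1 12 10 14)(3 5)| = 4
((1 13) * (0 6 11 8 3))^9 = ((0 6 11 8 3)(1 13))^9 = (0 3 8 11 6)(1 13)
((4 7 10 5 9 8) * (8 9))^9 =(4 8 5 10 7)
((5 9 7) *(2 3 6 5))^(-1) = (2 7 9 5 6 3)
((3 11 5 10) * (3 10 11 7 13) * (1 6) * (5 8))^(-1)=(1 6)(3 13 7)(5 8 11)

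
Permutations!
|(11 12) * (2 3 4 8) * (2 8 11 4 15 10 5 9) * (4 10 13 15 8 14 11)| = |(2 3 8 14 11 12 10 5 9)(13 15)| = 18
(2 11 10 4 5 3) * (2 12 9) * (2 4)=[0, 1, 11, 12, 5, 3, 6, 7, 8, 4, 2, 10, 9]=(2 11 10)(3 12 9 4 5)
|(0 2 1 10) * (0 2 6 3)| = 3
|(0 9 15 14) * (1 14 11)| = |(0 9 15 11 1 14)| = 6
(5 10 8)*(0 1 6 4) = (0 1 6 4)(5 10 8) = [1, 6, 2, 3, 0, 10, 4, 7, 5, 9, 8]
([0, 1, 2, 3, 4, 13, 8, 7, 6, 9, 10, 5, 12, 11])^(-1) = [0, 1, 2, 3, 4, 11, 8, 7, 6, 9, 10, 13, 12, 5]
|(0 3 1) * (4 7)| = |(0 3 1)(4 7)| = 6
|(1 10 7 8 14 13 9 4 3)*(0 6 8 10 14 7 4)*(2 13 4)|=|(0 6 8 7 10 2 13 9)(1 14 4 3)|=8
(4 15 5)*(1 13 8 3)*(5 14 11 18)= (1 13 8 3)(4 15 14 11 18 5)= [0, 13, 2, 1, 15, 4, 6, 7, 3, 9, 10, 18, 12, 8, 11, 14, 16, 17, 5]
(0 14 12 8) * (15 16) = [14, 1, 2, 3, 4, 5, 6, 7, 0, 9, 10, 11, 8, 13, 12, 16, 15] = (0 14 12 8)(15 16)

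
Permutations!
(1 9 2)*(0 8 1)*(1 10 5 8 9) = (0 9 2)(5 8 10) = [9, 1, 0, 3, 4, 8, 6, 7, 10, 2, 5]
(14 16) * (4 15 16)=(4 15 16 14)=[0, 1, 2, 3, 15, 5, 6, 7, 8, 9, 10, 11, 12, 13, 4, 16, 14]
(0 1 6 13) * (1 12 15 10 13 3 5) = (0 12 15 10 13)(1 6 3 5) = [12, 6, 2, 5, 4, 1, 3, 7, 8, 9, 13, 11, 15, 0, 14, 10]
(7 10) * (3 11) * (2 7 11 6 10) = (2 7)(3 6 10 11) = [0, 1, 7, 6, 4, 5, 10, 2, 8, 9, 11, 3]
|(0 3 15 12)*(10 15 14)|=6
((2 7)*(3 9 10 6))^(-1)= ((2 7)(3 9 10 6))^(-1)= (2 7)(3 6 10 9)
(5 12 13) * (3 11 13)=(3 11 13 5 12)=[0, 1, 2, 11, 4, 12, 6, 7, 8, 9, 10, 13, 3, 5]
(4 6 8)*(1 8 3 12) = (1 8 4 6 3 12) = [0, 8, 2, 12, 6, 5, 3, 7, 4, 9, 10, 11, 1]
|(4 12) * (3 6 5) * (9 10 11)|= 6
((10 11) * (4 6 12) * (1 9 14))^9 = (14)(10 11)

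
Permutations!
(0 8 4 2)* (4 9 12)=(0 8 9 12 4 2)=[8, 1, 0, 3, 2, 5, 6, 7, 9, 12, 10, 11, 4]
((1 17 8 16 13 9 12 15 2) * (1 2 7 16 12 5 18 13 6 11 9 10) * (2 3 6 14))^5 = (1 7 6 13 12 2 5 17 16 11 10 15 3 18 8 14 9)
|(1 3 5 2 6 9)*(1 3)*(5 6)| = |(2 5)(3 6 9)| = 6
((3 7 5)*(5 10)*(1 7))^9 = ((1 7 10 5 3))^9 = (1 3 5 10 7)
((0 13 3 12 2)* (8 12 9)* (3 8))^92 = (0 8 2 13 12)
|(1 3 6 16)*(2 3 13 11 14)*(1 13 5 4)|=21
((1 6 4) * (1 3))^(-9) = (1 3 4 6)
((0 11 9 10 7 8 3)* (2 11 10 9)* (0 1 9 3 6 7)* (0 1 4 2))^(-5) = (0 9 2 10 3 11 1 4)(6 7 8)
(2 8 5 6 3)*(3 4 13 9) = [0, 1, 8, 2, 13, 6, 4, 7, 5, 3, 10, 11, 12, 9] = (2 8 5 6 4 13 9 3)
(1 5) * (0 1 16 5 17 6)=(0 1 17 6)(5 16)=[1, 17, 2, 3, 4, 16, 0, 7, 8, 9, 10, 11, 12, 13, 14, 15, 5, 6]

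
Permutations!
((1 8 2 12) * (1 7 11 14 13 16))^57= ((1 8 2 12 7 11 14 13 16))^57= (1 12 14)(2 11 16)(7 13 8)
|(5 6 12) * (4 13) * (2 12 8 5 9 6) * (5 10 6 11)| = 30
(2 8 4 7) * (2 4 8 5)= (8)(2 5)(4 7)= [0, 1, 5, 3, 7, 2, 6, 4, 8]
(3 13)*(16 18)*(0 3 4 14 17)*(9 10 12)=(0 3 13 4 14 17)(9 10 12)(16 18)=[3, 1, 2, 13, 14, 5, 6, 7, 8, 10, 12, 11, 9, 4, 17, 15, 18, 0, 16]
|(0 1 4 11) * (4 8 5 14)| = 7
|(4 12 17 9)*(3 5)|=4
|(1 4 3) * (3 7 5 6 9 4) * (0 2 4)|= 14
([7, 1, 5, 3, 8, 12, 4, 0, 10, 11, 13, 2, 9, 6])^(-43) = (0 7)(2 12 11 5 9)(4 10 6 8 13)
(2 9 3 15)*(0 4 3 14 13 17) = (0 4 3 15 2 9 14 13 17) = [4, 1, 9, 15, 3, 5, 6, 7, 8, 14, 10, 11, 12, 17, 13, 2, 16, 0]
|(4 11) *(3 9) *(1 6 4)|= |(1 6 4 11)(3 9)|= 4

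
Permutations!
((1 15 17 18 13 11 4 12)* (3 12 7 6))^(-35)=(1 3 7 11 18 15 12 6 4 13 17)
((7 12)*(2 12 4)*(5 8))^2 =(2 7)(4 12)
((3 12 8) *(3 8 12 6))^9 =((12)(3 6))^9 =(12)(3 6)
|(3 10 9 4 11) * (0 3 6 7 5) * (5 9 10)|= |(0 3 5)(4 11 6 7 9)|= 15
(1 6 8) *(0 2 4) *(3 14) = (0 2 4)(1 6 8)(3 14) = [2, 6, 4, 14, 0, 5, 8, 7, 1, 9, 10, 11, 12, 13, 3]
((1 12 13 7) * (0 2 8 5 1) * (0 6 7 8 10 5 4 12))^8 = ((0 2 10 5 1)(4 12 13 8)(6 7))^8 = (13)(0 5 2 1 10)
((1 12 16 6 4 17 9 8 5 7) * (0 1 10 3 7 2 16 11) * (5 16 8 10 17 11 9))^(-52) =((0 1 12 9 10 3 7 17 5 2 8 16 6 4 11))^(-52) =(0 5 1 2 12 8 9 16 10 6 3 4 7 11 17)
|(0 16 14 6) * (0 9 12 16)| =5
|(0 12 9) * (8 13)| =|(0 12 9)(8 13)| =6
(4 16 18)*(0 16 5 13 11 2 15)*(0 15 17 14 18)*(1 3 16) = (0 1 3 16)(2 17 14 18 4 5 13 11) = [1, 3, 17, 16, 5, 13, 6, 7, 8, 9, 10, 2, 12, 11, 18, 15, 0, 14, 4]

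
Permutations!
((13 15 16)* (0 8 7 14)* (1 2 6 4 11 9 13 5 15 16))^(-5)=(0 14 7 8)(1 9)(2 13)(4 5)(6 16)(11 15)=((0 8 7 14)(1 2 6 4 11 9 13 16 5 15))^(-5)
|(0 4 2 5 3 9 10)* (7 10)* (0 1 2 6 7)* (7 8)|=11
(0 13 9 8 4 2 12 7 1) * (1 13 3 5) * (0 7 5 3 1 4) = [1, 7, 12, 3, 2, 4, 6, 13, 0, 8, 10, 11, 5, 9] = (0 1 7 13 9 8)(2 12 5 4)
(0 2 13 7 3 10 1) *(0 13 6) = (0 2 6)(1 13 7 3 10) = [2, 13, 6, 10, 4, 5, 0, 3, 8, 9, 1, 11, 12, 7]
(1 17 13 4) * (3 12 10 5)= (1 17 13 4)(3 12 10 5)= [0, 17, 2, 12, 1, 3, 6, 7, 8, 9, 5, 11, 10, 4, 14, 15, 16, 13]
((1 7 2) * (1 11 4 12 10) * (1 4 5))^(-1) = ((1 7 2 11 5)(4 12 10))^(-1) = (1 5 11 2 7)(4 10 12)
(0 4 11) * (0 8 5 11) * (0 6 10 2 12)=(0 4 6 10 2 12)(5 11 8)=[4, 1, 12, 3, 6, 11, 10, 7, 5, 9, 2, 8, 0]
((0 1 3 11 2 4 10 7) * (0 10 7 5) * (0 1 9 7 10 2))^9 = (0 11 3 1 5 10 4 2 7 9)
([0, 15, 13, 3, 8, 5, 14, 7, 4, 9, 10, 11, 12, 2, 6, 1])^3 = (1 15)(2 13)(4 8)(6 14)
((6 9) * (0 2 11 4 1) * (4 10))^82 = ((0 2 11 10 4 1)(6 9))^82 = (0 4 11)(1 10 2)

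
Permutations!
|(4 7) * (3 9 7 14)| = 5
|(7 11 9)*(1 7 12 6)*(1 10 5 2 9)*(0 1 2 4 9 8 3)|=42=|(0 1 7 11 2 8 3)(4 9 12 6 10 5)|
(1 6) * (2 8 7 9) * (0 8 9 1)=(0 8 7 1 6)(2 9)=[8, 6, 9, 3, 4, 5, 0, 1, 7, 2]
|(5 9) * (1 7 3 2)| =4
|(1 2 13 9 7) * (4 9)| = |(1 2 13 4 9 7)| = 6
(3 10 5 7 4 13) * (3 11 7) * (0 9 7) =(0 9 7 4 13 11)(3 10 5) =[9, 1, 2, 10, 13, 3, 6, 4, 8, 7, 5, 0, 12, 11]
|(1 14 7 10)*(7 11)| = |(1 14 11 7 10)| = 5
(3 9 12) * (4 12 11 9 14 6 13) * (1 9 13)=(1 9 11 13 4 12 3 14 6)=[0, 9, 2, 14, 12, 5, 1, 7, 8, 11, 10, 13, 3, 4, 6]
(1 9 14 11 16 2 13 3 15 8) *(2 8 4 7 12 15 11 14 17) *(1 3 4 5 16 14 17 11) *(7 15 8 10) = (1 9 11 14 17 2 13 4 15 5 16 10 7 12 8 3) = [0, 9, 13, 1, 15, 16, 6, 12, 3, 11, 7, 14, 8, 4, 17, 5, 10, 2]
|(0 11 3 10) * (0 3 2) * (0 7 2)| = 2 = |(0 11)(2 7)(3 10)|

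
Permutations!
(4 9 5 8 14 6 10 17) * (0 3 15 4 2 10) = (0 3 15 4 9 5 8 14 6)(2 10 17) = [3, 1, 10, 15, 9, 8, 0, 7, 14, 5, 17, 11, 12, 13, 6, 4, 16, 2]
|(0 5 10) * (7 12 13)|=|(0 5 10)(7 12 13)|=3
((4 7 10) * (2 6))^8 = (4 10 7)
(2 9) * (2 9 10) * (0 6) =(0 6)(2 10) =[6, 1, 10, 3, 4, 5, 0, 7, 8, 9, 2]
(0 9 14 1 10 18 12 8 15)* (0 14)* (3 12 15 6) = (0 9)(1 10 18 15 14)(3 12 8 6) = [9, 10, 2, 12, 4, 5, 3, 7, 6, 0, 18, 11, 8, 13, 1, 14, 16, 17, 15]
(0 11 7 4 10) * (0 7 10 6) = [11, 1, 2, 3, 6, 5, 0, 4, 8, 9, 7, 10] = (0 11 10 7 4 6)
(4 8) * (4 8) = (8) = [0, 1, 2, 3, 4, 5, 6, 7, 8]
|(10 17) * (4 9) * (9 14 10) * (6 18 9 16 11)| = 9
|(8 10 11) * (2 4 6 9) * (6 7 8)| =8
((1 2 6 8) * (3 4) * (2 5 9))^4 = ((1 5 9 2 6 8)(3 4))^4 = (1 6 9)(2 5 8)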